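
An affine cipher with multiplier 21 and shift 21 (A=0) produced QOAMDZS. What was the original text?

The inverse of 21 mod 26 is 5, since 21·5=105≡1. Apply D(y)=5·(y−21) mod 26:
Q(16): 5·(16−21)=-25≡1 → B
O(14): 5·(14−21)=-35≡17 → R
A(0): 5·(0−21)=-105≡25 → Z
M(12): 5·(12−21)=-45≡7 → H
D(3): 5·(3−21)=-90≡14 → O
Z(25): 5·(25−21)=20 → U
S(18): 5·(18−21)=-15≡11 → L

BRZHOUL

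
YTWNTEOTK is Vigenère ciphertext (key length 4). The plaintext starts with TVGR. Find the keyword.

Subtract each crib letter from the matching ciphertext letter (mod 26):
Y(24)−T(19)=5 → F
T(19)−V(21)=-2≡24 → Y
W(22)−G(6)=16 → Q
N(13)−R(17)=-4≡22 → W

FYQW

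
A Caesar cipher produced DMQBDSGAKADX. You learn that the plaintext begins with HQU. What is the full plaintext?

HQUFHWKEOEHB

From the crib: D(3)−H(7)=-4≡22, so the shift is 22.
Subtract 22 from each ciphertext letter:
D(3): 3−22=-19≡7 → H
M(12): 12−22=-10≡16 → Q
Q(16): 16−22=-6≡20 → U
B(1): 1−22=-21≡5 → F
D(3): 3−22=-19≡7 → H
S(18): 18−22=-4≡22 → W
G(6): 6−22=-16≡10 → K
A(0): 0−22=-22≡4 → E
K(10): 10−22=-12≡14 → O
A(0): 0−22=-22≡4 → E
D(3): 3−22=-19≡7 → H
X(23): 23−22=1 → B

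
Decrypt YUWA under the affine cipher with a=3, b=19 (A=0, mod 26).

TJBL

The inverse of 3 mod 26 is 9, since 3·9=27≡1. Apply D(y)=9·(y−19) mod 26:
Y(24): 9·(24−19)=45≡19 → T
U(20): 9·(20−19)=9 → J
W(22): 9·(22−19)=27≡1 → B
A(0): 9·(0−19)=-171≡11 → L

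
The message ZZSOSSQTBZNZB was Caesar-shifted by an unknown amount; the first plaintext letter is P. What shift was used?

10

From the crib: Z(25)−P(15)=10, so the shift is 10.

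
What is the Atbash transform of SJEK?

HQVP

S(18) → H(7)
J(9) → Q(16)
E(4) → V(21)
K(10) → P(15)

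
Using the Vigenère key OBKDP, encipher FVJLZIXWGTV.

Repeat the key across the message: OBKDPOBKDPO
F(5)+O(14): 19 → T
V(21)+B(1): 22 → W
J(9)+K(10): 19 → T
L(11)+D(3): 14 → O
Z(25)+P(15): 40≡14 → O
I(8)+O(14): 22 → W
X(23)+B(1): 24 → Y
W(22)+K(10): 32≡6 → G
G(6)+D(3): 9 → J
T(19)+P(15): 34≡8 → I
V(21)+O(14): 35≡9 → J

TWTOOWYGJIJ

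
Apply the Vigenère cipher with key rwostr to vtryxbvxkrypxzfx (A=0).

Repeat the key across the message: rwostrrwostrrwos
v(21)+r(17): 38≡12 → m
t(19)+w(22): 41≡15 → p
r(17)+o(14): 31≡5 → f
y(24)+s(18): 42≡16 → q
x(23)+t(19): 42≡16 → q
b(1)+r(17): 18 → s
v(21)+r(17): 38≡12 → m
x(23)+w(22): 45≡19 → t
k(10)+o(14): 24 → y
r(17)+s(18): 35≡9 → j
y(24)+t(19): 43≡17 → r
p(15)+r(17): 32≡6 → g
x(23)+r(17): 40≡14 → o
z(25)+w(22): 47≡21 → v
f(5)+o(14): 19 → t
x(23)+s(18): 41≡15 → p

mpfqqsmtyjrgovtp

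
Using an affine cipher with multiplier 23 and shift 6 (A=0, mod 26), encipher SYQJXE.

S(18): 23·18+6=420≡4 → E
Y(24): 23·24+6=558≡12 → M
Q(16): 23·16+6=374≡10 → K
J(9): 23·9+6=213≡5 → F
X(23): 23·23+6=535≡15 → P
E(4): 23·4+6=98≡20 → U

EMKFPU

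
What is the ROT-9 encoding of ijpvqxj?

rsyezgs

i(8): 8+9=17 → r
j(9): 9+9=18 → s
p(15): 15+9=24 → y
v(21): 21+9=30≡4 → e
q(16): 16+9=25 → z
x(23): 23+9=32≡6 → g
j(9): 9+9=18 → s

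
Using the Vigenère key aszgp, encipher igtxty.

iysdiy

Repeat the key across the message: aszgpa
i(8)+a(0): 8 → i
g(6)+s(18): 24 → y
t(19)+z(25): 44≡18 → s
x(23)+g(6): 29≡3 → d
t(19)+p(15): 34≡8 → i
y(24)+a(0): 24 → y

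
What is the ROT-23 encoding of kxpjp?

humgm

k(10): 10+23=33≡7 → h
x(23): 23+23=46≡20 → u
p(15): 15+23=38≡12 → m
j(9): 9+23=32≡6 → g
p(15): 15+23=38≡12 → m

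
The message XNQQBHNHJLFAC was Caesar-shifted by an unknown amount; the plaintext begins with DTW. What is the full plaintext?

DTWWHNTNPRLGI

From the crib: X(23)−D(3)=20, so the shift is 20.
Subtract 20 from each ciphertext letter:
X(23): 23−20=3 → D
N(13): 13−20=-7≡19 → T
Q(16): 16−20=-4≡22 → W
Q(16): 16−20=-4≡22 → W
B(1): 1−20=-19≡7 → H
H(7): 7−20=-13≡13 → N
N(13): 13−20=-7≡19 → T
H(7): 7−20=-13≡13 → N
J(9): 9−20=-11≡15 → P
L(11): 11−20=-9≡17 → R
F(5): 5−20=-15≡11 → L
A(0): 0−20=-20≡6 → G
C(2): 2−20=-18≡8 → I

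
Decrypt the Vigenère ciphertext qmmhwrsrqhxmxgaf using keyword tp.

xxtsdczcxsexerhq

Repeat the key across the ciphertext: tptptptptptptptp
q(16)−t(19): -3≡23 → x
m(12)−p(15): -3≡23 → x
m(12)−t(19): -7≡19 → t
h(7)−p(15): -8≡18 → s
w(22)−t(19): 3 → d
r(17)−p(15): 2 → c
s(18)−t(19): -1≡25 → z
r(17)−p(15): 2 → c
q(16)−t(19): -3≡23 → x
h(7)−p(15): -8≡18 → s
x(23)−t(19): 4 → e
m(12)−p(15): -3≡23 → x
x(23)−t(19): 4 → e
g(6)−p(15): -9≡17 → r
a(0)−t(19): -19≡7 → h
f(5)−p(15): -10≡16 → q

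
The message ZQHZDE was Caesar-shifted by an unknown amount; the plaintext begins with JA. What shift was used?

16

From the crib: Z(25)−J(9)=16, so the shift is 16.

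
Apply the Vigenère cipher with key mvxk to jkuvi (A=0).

Repeat the key across the message: mvxkm
j(9)+m(12): 21 → v
k(10)+v(21): 31≡5 → f
u(20)+x(23): 43≡17 → r
v(21)+k(10): 31≡5 → f
i(8)+m(12): 20 → u

vfrfu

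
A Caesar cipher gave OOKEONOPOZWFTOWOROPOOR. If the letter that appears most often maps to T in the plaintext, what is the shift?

The most frequent ciphertext letter is O (appears 10 times).
O is position 14; T is position 19.
Shift = -5≡21.

21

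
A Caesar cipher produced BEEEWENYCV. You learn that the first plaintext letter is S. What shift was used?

From the crib: B(1)−S(18)=-17≡9, so the shift is 9.

9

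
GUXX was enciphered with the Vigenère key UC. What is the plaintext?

MSDV

Repeat the key across the ciphertext: UCUC
G(6)−U(20): -14≡12 → M
U(20)−C(2): 18 → S
X(23)−U(20): 3 → D
X(23)−C(2): 21 → V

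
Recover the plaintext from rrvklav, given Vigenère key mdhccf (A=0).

Repeat the key across the ciphertext: mdhccfm
r(17)−m(12): 5 → f
r(17)−d(3): 14 → o
v(21)−h(7): 14 → o
k(10)−c(2): 8 → i
l(11)−c(2): 9 → j
a(0)−f(5): -5≡21 → v
v(21)−m(12): 9 → j

fooijvj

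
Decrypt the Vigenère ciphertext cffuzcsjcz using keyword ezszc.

ygnvxytrdx

Repeat the key across the ciphertext: ezszcezszc
c(2)−e(4): -2≡24 → y
f(5)−z(25): -20≡6 → g
f(5)−s(18): -13≡13 → n
u(20)−z(25): -5≡21 → v
z(25)−c(2): 23 → x
c(2)−e(4): -2≡24 → y
s(18)−z(25): -7≡19 → t
j(9)−s(18): -9≡17 → r
c(2)−z(25): -23≡3 → d
z(25)−c(2): 23 → x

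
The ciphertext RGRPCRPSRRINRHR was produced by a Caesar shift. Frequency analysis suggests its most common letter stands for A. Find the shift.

The most frequent ciphertext letter is R (appears 7 times).
R is position 17; A is position 0.
Shift = 17.

17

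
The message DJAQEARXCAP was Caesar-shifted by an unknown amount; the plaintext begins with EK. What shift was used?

From the crib: D(3)−E(4)=-1≡25, so the shift is 25.

25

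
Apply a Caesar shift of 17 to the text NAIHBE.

N(13): 13+17=30≡4 → E
A(0): 0+17=17 → R
I(8): 8+17=25 → Z
H(7): 7+17=24 → Y
B(1): 1+17=18 → S
E(4): 4+17=21 → V

ERZYSV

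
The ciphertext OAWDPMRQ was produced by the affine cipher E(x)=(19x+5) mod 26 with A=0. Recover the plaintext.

VXFEGZCR

The inverse of 19 mod 26 is 11, since 19·11=209≡1. Apply D(y)=11·(y−5) mod 26:
O(14): 11·(14−5)=99≡21 → V
A(0): 11·(0−5)=-55≡23 → X
W(22): 11·(22−5)=187≡5 → F
D(3): 11·(3−5)=-22≡4 → E
P(15): 11·(15−5)=110≡6 → G
M(12): 11·(12−5)=77≡25 → Z
R(17): 11·(17−5)=132≡2 → C
Q(16): 11·(16−5)=121≡17 → R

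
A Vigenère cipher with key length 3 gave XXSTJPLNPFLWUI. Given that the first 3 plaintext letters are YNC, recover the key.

ZKQ

Subtract each crib letter from the matching ciphertext letter (mod 26):
X(23)−Y(24)=-1≡25 → Z
X(23)−N(13)=10 → K
S(18)−C(2)=16 → Q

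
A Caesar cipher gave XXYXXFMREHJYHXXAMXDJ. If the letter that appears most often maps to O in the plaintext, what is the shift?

The most frequent ciphertext letter is X (appears 7 times).
X is position 23; O is position 14.
Shift = 9.

9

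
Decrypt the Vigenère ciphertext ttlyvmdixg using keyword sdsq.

bqtidjlsfd

Repeat the key across the ciphertext: sdsqsdsqsd
t(19)−s(18): 1 → b
t(19)−d(3): 16 → q
l(11)−s(18): -7≡19 → t
y(24)−q(16): 8 → i
v(21)−s(18): 3 → d
m(12)−d(3): 9 → j
d(3)−s(18): -15≡11 → l
i(8)−q(16): -8≡18 → s
x(23)−s(18): 5 → f
g(6)−d(3): 3 → d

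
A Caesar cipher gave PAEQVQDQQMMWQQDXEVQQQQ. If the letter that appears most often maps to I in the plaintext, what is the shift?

8

The most frequent ciphertext letter is Q (appears 10 times).
Q is position 16; I is position 8.
Shift = 8.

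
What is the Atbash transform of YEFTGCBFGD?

BVUGTXYUTW

Y(24) → B(1)
E(4) → V(21)
F(5) → U(20)
T(19) → G(6)
G(6) → T(19)
C(2) → X(23)
B(1) → Y(24)
F(5) → U(20)
G(6) → T(19)
D(3) → W(22)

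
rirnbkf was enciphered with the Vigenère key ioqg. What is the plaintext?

jubhtwp

Repeat the key across the ciphertext: ioqgioq
r(17)−i(8): 9 → j
i(8)−o(14): -6≡20 → u
r(17)−q(16): 1 → b
n(13)−g(6): 7 → h
b(1)−i(8): -7≡19 → t
k(10)−o(14): -4≡22 → w
f(5)−q(16): -11≡15 → p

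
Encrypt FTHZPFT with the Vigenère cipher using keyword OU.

Repeat the key across the message: OUOUOUO
F(5)+O(14): 19 → T
T(19)+U(20): 39≡13 → N
H(7)+O(14): 21 → V
Z(25)+U(20): 45≡19 → T
P(15)+O(14): 29≡3 → D
F(5)+U(20): 25 → Z
T(19)+O(14): 33≡7 → H

TNVTDZH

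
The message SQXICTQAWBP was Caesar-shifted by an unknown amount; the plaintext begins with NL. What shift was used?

From the crib: S(18)−N(13)=5, so the shift is 5.

5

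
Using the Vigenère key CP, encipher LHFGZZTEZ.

NWHVBOVTB

Repeat the key across the message: CPCPCPCPC
L(11)+C(2): 13 → N
H(7)+P(15): 22 → W
F(5)+C(2): 7 → H
G(6)+P(15): 21 → V
Z(25)+C(2): 27≡1 → B
Z(25)+P(15): 40≡14 → O
T(19)+C(2): 21 → V
E(4)+P(15): 19 → T
Z(25)+C(2): 27≡1 → B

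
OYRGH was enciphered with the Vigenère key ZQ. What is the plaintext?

Repeat the key across the ciphertext: ZQZQZ
O(14)−Z(25): -11≡15 → P
Y(24)−Q(16): 8 → I
R(17)−Z(25): -8≡18 → S
G(6)−Q(16): -10≡16 → Q
H(7)−Z(25): -18≡8 → I

PISQI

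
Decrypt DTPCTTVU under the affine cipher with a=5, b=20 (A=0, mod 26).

HFZMFFVA

The inverse of 5 mod 26 is 21, since 5·21=105≡1. Apply D(y)=21·(y−20) mod 26:
D(3): 21·(3−20)=-357≡7 → H
T(19): 21·(19−20)=-21≡5 → F
P(15): 21·(15−20)=-105≡25 → Z
C(2): 21·(2−20)=-378≡12 → M
T(19): 21·(19−20)=-21≡5 → F
T(19): 21·(19−20)=-21≡5 → F
V(21): 21·(21−20)=21 → V
U(20): 21·(20−20)=0 → A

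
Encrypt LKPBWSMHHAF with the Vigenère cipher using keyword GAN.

RKCHWFSHUGF

Repeat the key across the message: GANGANGANGA
L(11)+G(6): 17 → R
K(10)+A(0): 10 → K
P(15)+N(13): 28≡2 → C
B(1)+G(6): 7 → H
W(22)+A(0): 22 → W
S(18)+N(13): 31≡5 → F
M(12)+G(6): 18 → S
H(7)+A(0): 7 → H
H(7)+N(13): 20 → U
A(0)+G(6): 6 → G
F(5)+A(0): 5 → F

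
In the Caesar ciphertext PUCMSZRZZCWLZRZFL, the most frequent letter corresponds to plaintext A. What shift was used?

The most frequent ciphertext letter is Z (appears 5 times).
Z is position 25; A is position 0.
Shift = 25.

25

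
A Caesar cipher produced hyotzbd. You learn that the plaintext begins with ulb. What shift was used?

13

From the crib: h(7)−u(20)=-13≡13, so the shift is 13.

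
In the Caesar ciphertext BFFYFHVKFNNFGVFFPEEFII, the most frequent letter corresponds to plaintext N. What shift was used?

18

The most frequent ciphertext letter is F (appears 8 times).
F is position 5; N is position 13.
Shift = -8≡18.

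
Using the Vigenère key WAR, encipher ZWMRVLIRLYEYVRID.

Repeat the key across the message: WARWARWARWARWARW
Z(25)+W(22): 47≡21 → V
W(22)+A(0): 22 → W
M(12)+R(17): 29≡3 → D
R(17)+W(22): 39≡13 → N
V(21)+A(0): 21 → V
L(11)+R(17): 28≡2 → C
I(8)+W(22): 30≡4 → E
R(17)+A(0): 17 → R
L(11)+R(17): 28≡2 → C
Y(24)+W(22): 46≡20 → U
E(4)+A(0): 4 → E
Y(24)+R(17): 41≡15 → P
V(21)+W(22): 43≡17 → R
R(17)+A(0): 17 → R
I(8)+R(17): 25 → Z
D(3)+W(22): 25 → Z

VWDNVCERCUEPRRZZ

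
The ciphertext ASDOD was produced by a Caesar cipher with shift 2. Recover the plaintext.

A(0): 0−2=-2≡24 → Y
S(18): 18−2=16 → Q
D(3): 3−2=1 → B
O(14): 14−2=12 → M
D(3): 3−2=1 → B

YQBMB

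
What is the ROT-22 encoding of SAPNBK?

OWLJXG

S(18): 18+22=40≡14 → O
A(0): 0+22=22 → W
P(15): 15+22=37≡11 → L
N(13): 13+22=35≡9 → J
B(1): 1+22=23 → X
K(10): 10+22=32≡6 → G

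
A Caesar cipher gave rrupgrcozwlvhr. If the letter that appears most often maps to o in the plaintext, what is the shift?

The most frequent ciphertext letter is r (appears 4 times).
r is position 17; o is position 14.
Shift = 3.

3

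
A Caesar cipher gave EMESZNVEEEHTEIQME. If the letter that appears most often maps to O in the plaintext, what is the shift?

The most frequent ciphertext letter is E (appears 7 times).
E is position 4; O is position 14.
Shift = -10≡16.

16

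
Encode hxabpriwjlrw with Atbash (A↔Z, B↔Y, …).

sczykirdqoid

h(7) → s(18)
x(23) → c(2)
a(0) → z(25)
b(1) → y(24)
p(15) → k(10)
r(17) → i(8)
i(8) → r(17)
w(22) → d(3)
j(9) → q(16)
l(11) → o(14)
r(17) → i(8)
w(22) → d(3)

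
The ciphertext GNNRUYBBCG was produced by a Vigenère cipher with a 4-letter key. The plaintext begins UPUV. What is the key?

Subtract each crib letter from the matching ciphertext letter (mod 26):
G(6)−U(20)=-14≡12 → M
N(13)−P(15)=-2≡24 → Y
N(13)−U(20)=-7≡19 → T
R(17)−V(21)=-4≡22 → W

MYTW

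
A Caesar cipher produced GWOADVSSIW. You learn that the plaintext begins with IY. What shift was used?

24

From the crib: G(6)−I(8)=-2≡24, so the shift is 24.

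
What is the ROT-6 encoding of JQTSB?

J(9): 9+6=15 → P
Q(16): 16+6=22 → W
T(19): 19+6=25 → Z
S(18): 18+6=24 → Y
B(1): 1+6=7 → H

PWZYH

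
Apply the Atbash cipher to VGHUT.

ETSFG

V(21) → E(4)
G(6) → T(19)
H(7) → S(18)
U(20) → F(5)
T(19) → G(6)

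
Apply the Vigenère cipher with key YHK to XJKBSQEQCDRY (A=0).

Repeat the key across the message: YHKYHKYHKYHK
X(23)+Y(24): 47≡21 → V
J(9)+H(7): 16 → Q
K(10)+K(10): 20 → U
B(1)+Y(24): 25 → Z
S(18)+H(7): 25 → Z
Q(16)+K(10): 26≡0 → A
E(4)+Y(24): 28≡2 → C
Q(16)+H(7): 23 → X
C(2)+K(10): 12 → M
D(3)+Y(24): 27≡1 → B
R(17)+H(7): 24 → Y
Y(24)+K(10): 34≡8 → I

VQUZZACXMBYI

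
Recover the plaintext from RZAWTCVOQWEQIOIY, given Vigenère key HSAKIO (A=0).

Repeat the key across the ciphertext: HSAKIOHSAKIOHSAK
R(17)−H(7): 10 → K
Z(25)−S(18): 7 → H
A(0)−A(0): 0 → A
W(22)−K(10): 12 → M
T(19)−I(8): 11 → L
C(2)−O(14): -12≡14 → O
V(21)−H(7): 14 → O
O(14)−S(18): -4≡22 → W
Q(16)−A(0): 16 → Q
W(22)−K(10): 12 → M
E(4)−I(8): -4≡22 → W
Q(16)−O(14): 2 → C
I(8)−H(7): 1 → B
O(14)−S(18): -4≡22 → W
I(8)−A(0): 8 → I
Y(24)−K(10): 14 → O

KHAMLOOWQMWCBWIO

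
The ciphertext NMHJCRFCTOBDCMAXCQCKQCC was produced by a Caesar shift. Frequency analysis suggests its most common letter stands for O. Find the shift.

The most frequent ciphertext letter is C (appears 7 times).
C is position 2; O is position 14.
Shift = -12≡14.

14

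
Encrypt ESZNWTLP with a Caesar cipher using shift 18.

WKRFOLDH

E(4): 4+18=22 → W
S(18): 18+18=36≡10 → K
Z(25): 25+18=43≡17 → R
N(13): 13+18=31≡5 → F
W(22): 22+18=40≡14 → O
T(19): 19+18=37≡11 → L
L(11): 11+18=29≡3 → D
P(15): 15+18=33≡7 → H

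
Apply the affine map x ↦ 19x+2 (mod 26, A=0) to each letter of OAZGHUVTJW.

O(14): 19·14+2=268≡8 → I
A(0): 19·0+2=2 → C
Z(25): 19·25+2=477≡9 → J
G(6): 19·6+2=116≡12 → M
H(7): 19·7+2=135≡5 → F
U(20): 19·20+2=382≡18 → S
V(21): 19·21+2=401≡11 → L
T(19): 19·19+2=363≡25 → Z
J(9): 19·9+2=173≡17 → R
W(22): 19·22+2=420≡4 → E

ICJMFSLZRE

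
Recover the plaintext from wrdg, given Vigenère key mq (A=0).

Repeat the key across the ciphertext: mqmq
w(22)−m(12): 10 → k
r(17)−q(16): 1 → b
d(3)−m(12): -9≡17 → r
g(6)−q(16): -10≡16 → q

kbrq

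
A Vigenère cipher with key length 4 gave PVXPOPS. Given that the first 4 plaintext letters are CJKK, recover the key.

Subtract each crib letter from the matching ciphertext letter (mod 26):
P(15)−C(2)=13 → N
V(21)−J(9)=12 → M
X(23)−K(10)=13 → N
P(15)−K(10)=5 → F

NMNF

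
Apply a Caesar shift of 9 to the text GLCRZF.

PULAIO

G(6): 6+9=15 → P
L(11): 11+9=20 → U
C(2): 2+9=11 → L
R(17): 17+9=26≡0 → A
Z(25): 25+9=34≡8 → I
F(5): 5+9=14 → O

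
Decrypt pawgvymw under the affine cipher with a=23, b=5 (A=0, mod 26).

otdrmlpd

The inverse of 23 mod 26 is 17, since 23·17=391≡1. Apply D(y)=17·(y−5) mod 26:
p(15): 17·(15−5)=170≡14 → o
a(0): 17·(0−5)=-85≡19 → t
w(22): 17·(22−5)=289≡3 → d
g(6): 17·(6−5)=17 → r
v(21): 17·(21−5)=272≡12 → m
y(24): 17·(24−5)=323≡11 → l
m(12): 17·(12−5)=119≡15 → p
w(22): 17·(22−5)=289≡3 → d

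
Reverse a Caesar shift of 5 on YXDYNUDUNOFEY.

Y(24): 24−5=19 → T
X(23): 23−5=18 → S
D(3): 3−5=-2≡24 → Y
Y(24): 24−5=19 → T
N(13): 13−5=8 → I
U(20): 20−5=15 → P
D(3): 3−5=-2≡24 → Y
U(20): 20−5=15 → P
N(13): 13−5=8 → I
O(14): 14−5=9 → J
F(5): 5−5=0 → A
E(4): 4−5=-1≡25 → Z
Y(24): 24−5=19 → T

TSYTIPYPIJAZT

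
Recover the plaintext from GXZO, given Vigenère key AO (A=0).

Repeat the key across the ciphertext: AOAO
G(6)−A(0): 6 → G
X(23)−O(14): 9 → J
Z(25)−A(0): 25 → Z
O(14)−O(14): 0 → A

GJZA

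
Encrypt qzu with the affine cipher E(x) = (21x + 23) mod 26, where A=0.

vcb

q(16): 21·16+23=359≡21 → v
z(25): 21·25+23=548≡2 → c
u(20): 21·20+23=443≡1 → b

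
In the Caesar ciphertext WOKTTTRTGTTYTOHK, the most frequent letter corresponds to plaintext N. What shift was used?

The most frequent ciphertext letter is T (appears 7 times).
T is position 19; N is position 13.
Shift = 6.

6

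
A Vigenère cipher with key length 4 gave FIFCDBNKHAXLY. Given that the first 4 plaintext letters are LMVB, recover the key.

Subtract each crib letter from the matching ciphertext letter (mod 26):
F(5)−L(11)=-6≡20 → U
I(8)−M(12)=-4≡22 → W
F(5)−V(21)=-16≡10 → K
C(2)−B(1)=1 → B

UWKB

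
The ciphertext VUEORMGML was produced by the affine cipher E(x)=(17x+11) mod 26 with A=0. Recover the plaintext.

WZVRIXPXA

The inverse of 17 mod 26 is 23, since 17·23=391≡1. Apply D(y)=23·(y−11) mod 26:
V(21): 23·(21−11)=230≡22 → W
U(20): 23·(20−11)=207≡25 → Z
E(4): 23·(4−11)=-161≡21 → V
O(14): 23·(14−11)=69≡17 → R
R(17): 23·(17−11)=138≡8 → I
M(12): 23·(12−11)=23 → X
G(6): 23·(6−11)=-115≡15 → P
M(12): 23·(12−11)=23 → X
L(11): 23·(11−11)=0 → A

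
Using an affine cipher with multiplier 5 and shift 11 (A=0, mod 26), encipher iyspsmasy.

i(8): 5·8+11=51≡25 → z
y(24): 5·24+11=131≡1 → b
s(18): 5·18+11=101≡23 → x
p(15): 5·15+11=86≡8 → i
s(18): 5·18+11=101≡23 → x
m(12): 5·12+11=71≡19 → t
a(0): 5·0+11=11 → l
s(18): 5·18+11=101≡23 → x
y(24): 5·24+11=131≡1 → b

zbxixtlxb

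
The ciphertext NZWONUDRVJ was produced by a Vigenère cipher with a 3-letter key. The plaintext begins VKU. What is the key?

Subtract each crib letter from the matching ciphertext letter (mod 26):
N(13)−V(21)=-8≡18 → S
Z(25)−K(10)=15 → P
W(22)−U(20)=2 → C

SPC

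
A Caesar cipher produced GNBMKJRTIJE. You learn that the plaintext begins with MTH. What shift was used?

20

From the crib: G(6)−M(12)=-6≡20, so the shift is 20.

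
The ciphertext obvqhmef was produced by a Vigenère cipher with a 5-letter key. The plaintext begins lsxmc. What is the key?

djyef

Subtract each crib letter from the matching ciphertext letter (mod 26):
o(14)−l(11)=3 → d
b(1)−s(18)=-17≡9 → j
v(21)−x(23)=-2≡24 → y
q(16)−m(12)=4 → e
h(7)−c(2)=5 → f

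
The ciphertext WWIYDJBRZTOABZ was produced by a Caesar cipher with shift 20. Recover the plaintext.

W(22): 22−20=2 → C
W(22): 22−20=2 → C
I(8): 8−20=-12≡14 → O
Y(24): 24−20=4 → E
D(3): 3−20=-17≡9 → J
J(9): 9−20=-11≡15 → P
B(1): 1−20=-19≡7 → H
R(17): 17−20=-3≡23 → X
Z(25): 25−20=5 → F
T(19): 19−20=-1≡25 → Z
O(14): 14−20=-6≡20 → U
A(0): 0−20=-20≡6 → G
B(1): 1−20=-19≡7 → H
Z(25): 25−20=5 → F

CCOEJPHXFZUGHF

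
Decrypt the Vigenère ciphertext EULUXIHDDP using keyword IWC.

Repeat the key across the ciphertext: IWCIWCIWCI
E(4)−I(8): -4≡22 → W
U(20)−W(22): -2≡24 → Y
L(11)−C(2): 9 → J
U(20)−I(8): 12 → M
X(23)−W(22): 1 → B
I(8)−C(2): 6 → G
H(7)−I(8): -1≡25 → Z
D(3)−W(22): -19≡7 → H
D(3)−C(2): 1 → B
P(15)−I(8): 7 → H

WYJMBGZHBH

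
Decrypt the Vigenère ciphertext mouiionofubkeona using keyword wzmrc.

Repeat the key across the ciphertext: wzmrcwzmrcwzmrcw
m(12)−w(22): -10≡16 → q
o(14)−z(25): -11≡15 → p
u(20)−m(12): 8 → i
i(8)−r(17): -9≡17 → r
i(8)−c(2): 6 → g
o(14)−w(22): -8≡18 → s
n(13)−z(25): -12≡14 → o
o(14)−m(12): 2 → c
f(5)−r(17): -12≡14 → o
u(20)−c(2): 18 → s
b(1)−w(22): -21≡5 → f
k(10)−z(25): -15≡11 → l
e(4)−m(12): -8≡18 → s
o(14)−r(17): -3≡23 → x
n(13)−c(2): 11 → l
a(0)−w(22): -22≡4 → e

qpirgsocosflsxle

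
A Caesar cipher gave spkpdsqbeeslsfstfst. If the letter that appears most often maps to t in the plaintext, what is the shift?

The most frequent ciphertext letter is s (appears 6 times).
s is position 18; t is position 19.
Shift = -1≡25.

25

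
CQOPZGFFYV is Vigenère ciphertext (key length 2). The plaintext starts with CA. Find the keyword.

AQ

Subtract each crib letter from the matching ciphertext letter (mod 26):
C(2)−C(2)=0 → A
Q(16)−A(0)=16 → Q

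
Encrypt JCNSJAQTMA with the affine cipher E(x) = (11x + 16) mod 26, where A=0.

LMDGLQKRSQ

J(9): 11·9+16=115≡11 → L
C(2): 11·2+16=38≡12 → M
N(13): 11·13+16=159≡3 → D
S(18): 11·18+16=214≡6 → G
J(9): 11·9+16=115≡11 → L
A(0): 11·0+16=16 → Q
Q(16): 11·16+16=192≡10 → K
T(19): 11·19+16=225≡17 → R
M(12): 11·12+16=148≡18 → S
A(0): 11·0+16=16 → Q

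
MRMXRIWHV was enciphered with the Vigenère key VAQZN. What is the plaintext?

RRWYENWRW

Repeat the key across the ciphertext: VAQZNVAQZ
M(12)−V(21): -9≡17 → R
R(17)−A(0): 17 → R
M(12)−Q(16): -4≡22 → W
X(23)−Z(25): -2≡24 → Y
R(17)−N(13): 4 → E
I(8)−V(21): -13≡13 → N
W(22)−A(0): 22 → W
H(7)−Q(16): -9≡17 → R
V(21)−Z(25): -4≡22 → W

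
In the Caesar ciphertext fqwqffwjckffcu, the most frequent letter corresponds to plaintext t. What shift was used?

12

The most frequent ciphertext letter is f (appears 5 times).
f is position 5; t is position 19.
Shift = -14≡12.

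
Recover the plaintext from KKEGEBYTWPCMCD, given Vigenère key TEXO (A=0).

Repeat the key across the ciphertext: TEXOTEXOTEXOTE
K(10)−T(19): -9≡17 → R
K(10)−E(4): 6 → G
E(4)−X(23): -19≡7 → H
G(6)−O(14): -8≡18 → S
E(4)−T(19): -15≡11 → L
B(1)−E(4): -3≡23 → X
Y(24)−X(23): 1 → B
T(19)−O(14): 5 → F
W(22)−T(19): 3 → D
P(15)−E(4): 11 → L
C(2)−X(23): -21≡5 → F
M(12)−O(14): -2≡24 → Y
C(2)−T(19): -17≡9 → J
D(3)−E(4): -1≡25 → Z

RGHSLXBFDLFYJZ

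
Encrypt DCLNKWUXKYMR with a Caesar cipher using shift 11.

ONWYVHFIVJXC

D(3): 3+11=14 → O
C(2): 2+11=13 → N
L(11): 11+11=22 → W
N(13): 13+11=24 → Y
K(10): 10+11=21 → V
W(22): 22+11=33≡7 → H
U(20): 20+11=31≡5 → F
X(23): 23+11=34≡8 → I
K(10): 10+11=21 → V
Y(24): 24+11=35≡9 → J
M(12): 12+11=23 → X
R(17): 17+11=28≡2 → C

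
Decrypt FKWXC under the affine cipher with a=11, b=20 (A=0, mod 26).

The inverse of 11 mod 26 is 19, since 11·19=209≡1. Apply D(y)=19·(y−20) mod 26:
F(5): 19·(5−20)=-285≡1 → B
K(10): 19·(10−20)=-190≡18 → S
W(22): 19·(22−20)=38≡12 → M
X(23): 19·(23−20)=57≡5 → F
C(2): 19·(2−20)=-342≡22 → W

BSMFW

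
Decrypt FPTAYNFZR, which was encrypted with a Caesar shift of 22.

JTXECRJDV

F(5): 5−22=-17≡9 → J
P(15): 15−22=-7≡19 → T
T(19): 19−22=-3≡23 → X
A(0): 0−22=-22≡4 → E
Y(24): 24−22=2 → C
N(13): 13−22=-9≡17 → R
F(5): 5−22=-17≡9 → J
Z(25): 25−22=3 → D
R(17): 17−22=-5≡21 → V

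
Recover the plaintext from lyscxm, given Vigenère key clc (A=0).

Repeat the key across the ciphertext: clcclc
l(11)−c(2): 9 → j
y(24)−l(11): 13 → n
s(18)−c(2): 16 → q
c(2)−c(2): 0 → a
x(23)−l(11): 12 → m
m(12)−c(2): 10 → k

jnqamk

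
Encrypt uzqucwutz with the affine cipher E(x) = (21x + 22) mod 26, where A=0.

abuamqafb

u(20): 21·20+22=442≡0 → a
z(25): 21·25+22=547≡1 → b
q(16): 21·16+22=358≡20 → u
u(20): 21·20+22=442≡0 → a
c(2): 21·2+22=64≡12 → m
w(22): 21·22+22=484≡16 → q
u(20): 21·20+22=442≡0 → a
t(19): 21·19+22=421≡5 → f
z(25): 21·25+22=547≡1 → b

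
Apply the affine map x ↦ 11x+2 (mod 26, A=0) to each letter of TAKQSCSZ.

T(19): 11·19+2=211≡3 → D
A(0): 11·0+2=2 → C
K(10): 11·10+2=112≡8 → I
Q(16): 11·16+2=178≡22 → W
S(18): 11·18+2=200≡18 → S
C(2): 11·2+2=24 → Y
S(18): 11·18+2=200≡18 → S
Z(25): 11·25+2=277≡17 → R

DCIWSYSR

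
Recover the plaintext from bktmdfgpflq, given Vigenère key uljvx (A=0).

Repeat the key across the ciphertext: uljvxuljvxu
b(1)−u(20): -19≡7 → h
k(10)−l(11): -1≡25 → z
t(19)−j(9): 10 → k
m(12)−v(21): -9≡17 → r
d(3)−x(23): -20≡6 → g
f(5)−u(20): -15≡11 → l
g(6)−l(11): -5≡21 → v
p(15)−j(9): 6 → g
f(5)−v(21): -16≡10 → k
l(11)−x(23): -12≡14 → o
q(16)−u(20): -4≡22 → w

hzkrglvgkow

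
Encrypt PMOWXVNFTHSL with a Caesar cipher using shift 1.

P(15): 15+1=16 → Q
M(12): 12+1=13 → N
O(14): 14+1=15 → P
W(22): 22+1=23 → X
X(23): 23+1=24 → Y
V(21): 21+1=22 → W
N(13): 13+1=14 → O
F(5): 5+1=6 → G
T(19): 19+1=20 → U
H(7): 7+1=8 → I
S(18): 18+1=19 → T
L(11): 11+1=12 → M

QNPXYWOGUITM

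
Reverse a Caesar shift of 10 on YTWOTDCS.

OJMEJTSI

Y(24): 24−10=14 → O
T(19): 19−10=9 → J
W(22): 22−10=12 → M
O(14): 14−10=4 → E
T(19): 19−10=9 → J
D(3): 3−10=-7≡19 → T
C(2): 2−10=-8≡18 → S
S(18): 18−10=8 → I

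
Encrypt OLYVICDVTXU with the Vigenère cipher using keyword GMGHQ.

UXECYIPBANA

Repeat the key across the message: GMGHQGMGHQG
O(14)+G(6): 20 → U
L(11)+M(12): 23 → X
Y(24)+G(6): 30≡4 → E
V(21)+H(7): 28≡2 → C
I(8)+Q(16): 24 → Y
C(2)+G(6): 8 → I
D(3)+M(12): 15 → P
V(21)+G(6): 27≡1 → B
T(19)+H(7): 26≡0 → A
X(23)+Q(16): 39≡13 → N
U(20)+G(6): 26≡0 → A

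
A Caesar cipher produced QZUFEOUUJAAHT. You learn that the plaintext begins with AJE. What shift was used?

From the crib: Q(16)−A(0)=16, so the shift is 16.

16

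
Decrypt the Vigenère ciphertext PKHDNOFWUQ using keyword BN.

Repeat the key across the ciphertext: BNBNBNBNBN
P(15)−B(1): 14 → O
K(10)−N(13): -3≡23 → X
H(7)−B(1): 6 → G
D(3)−N(13): -10≡16 → Q
N(13)−B(1): 12 → M
O(14)−N(13): 1 → B
F(5)−B(1): 4 → E
W(22)−N(13): 9 → J
U(20)−B(1): 19 → T
Q(16)−N(13): 3 → D

OXGQMBEJTD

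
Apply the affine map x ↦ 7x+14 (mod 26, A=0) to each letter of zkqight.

hgwselr

z(25): 7·25+14=189≡7 → h
k(10): 7·10+14=84≡6 → g
q(16): 7·16+14=126≡22 → w
i(8): 7·8+14=70≡18 → s
g(6): 7·6+14=56≡4 → e
h(7): 7·7+14=63≡11 → l
t(19): 7·19+14=147≡17 → r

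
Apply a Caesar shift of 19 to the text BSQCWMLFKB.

ULJVPFEYDU

B(1): 1+19=20 → U
S(18): 18+19=37≡11 → L
Q(16): 16+19=35≡9 → J
C(2): 2+19=21 → V
W(22): 22+19=41≡15 → P
M(12): 12+19=31≡5 → F
L(11): 11+19=30≡4 → E
F(5): 5+19=24 → Y
K(10): 10+19=29≡3 → D
B(1): 1+19=20 → U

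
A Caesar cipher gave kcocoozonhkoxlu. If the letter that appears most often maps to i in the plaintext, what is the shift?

The most frequent ciphertext letter is o (appears 5 times).
o is position 14; i is position 8.
Shift = 6.

6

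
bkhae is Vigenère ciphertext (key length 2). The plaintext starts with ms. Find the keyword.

Subtract each crib letter from the matching ciphertext letter (mod 26):
b(1)−m(12)=-11≡15 → p
k(10)−s(18)=-8≡18 → s

ps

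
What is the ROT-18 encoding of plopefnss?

hdghwxfkk

p(15): 15+18=33≡7 → h
l(11): 11+18=29≡3 → d
o(14): 14+18=32≡6 → g
p(15): 15+18=33≡7 → h
e(4): 4+18=22 → w
f(5): 5+18=23 → x
n(13): 13+18=31≡5 → f
s(18): 18+18=36≡10 → k
s(18): 18+18=36≡10 → k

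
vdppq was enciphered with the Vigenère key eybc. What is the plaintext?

rfonm

Repeat the key across the ciphertext: eybce
v(21)−e(4): 17 → r
d(3)−y(24): -21≡5 → f
p(15)−b(1): 14 → o
p(15)−c(2): 13 → n
q(16)−e(4): 12 → m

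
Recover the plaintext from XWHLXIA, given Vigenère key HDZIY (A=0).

Repeat the key across the ciphertext: HDZIYHD
X(23)−H(7): 16 → Q
W(22)−D(3): 19 → T
H(7)−Z(25): -18≡8 → I
L(11)−I(8): 3 → D
X(23)−Y(24): -1≡25 → Z
I(8)−H(7): 1 → B
A(0)−D(3): -3≡23 → X

QTIDZBX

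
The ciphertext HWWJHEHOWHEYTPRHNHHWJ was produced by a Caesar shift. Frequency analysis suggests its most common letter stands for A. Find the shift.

The most frequent ciphertext letter is H (appears 7 times).
H is position 7; A is position 0.
Shift = 7.

7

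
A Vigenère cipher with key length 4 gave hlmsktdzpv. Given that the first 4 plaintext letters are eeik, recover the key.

dhei

Subtract each crib letter from the matching ciphertext letter (mod 26):
h(7)−e(4)=3 → d
l(11)−e(4)=7 → h
m(12)−i(8)=4 → e
s(18)−k(10)=8 → i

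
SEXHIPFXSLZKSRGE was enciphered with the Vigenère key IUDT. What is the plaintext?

Repeat the key across the ciphertext: IUDTIUDTIUDTIUDT
S(18)−I(8): 10 → K
E(4)−U(20): -16≡10 → K
X(23)−D(3): 20 → U
H(7)−T(19): -12≡14 → O
I(8)−I(8): 0 → A
P(15)−U(20): -5≡21 → V
F(5)−D(3): 2 → C
X(23)−T(19): 4 → E
S(18)−I(8): 10 → K
L(11)−U(20): -9≡17 → R
Z(25)−D(3): 22 → W
K(10)−T(19): -9≡17 → R
S(18)−I(8): 10 → K
R(17)−U(20): -3≡23 → X
G(6)−D(3): 3 → D
E(4)−T(19): -15≡11 → L

KKUOAVCEKRWRKXDL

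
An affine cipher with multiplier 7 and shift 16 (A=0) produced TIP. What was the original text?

TKL

The inverse of 7 mod 26 is 15, since 7·15=105≡1. Apply D(y)=15·(y−16) mod 26:
T(19): 15·(19−16)=45≡19 → T
I(8): 15·(8−16)=-120≡10 → K
P(15): 15·(15−16)=-15≡11 → L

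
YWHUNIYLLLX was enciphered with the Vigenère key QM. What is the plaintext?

IKRIXWIZVZH

Repeat the key across the ciphertext: QMQMQMQMQMQ
Y(24)−Q(16): 8 → I
W(22)−M(12): 10 → K
H(7)−Q(16): -9≡17 → R
U(20)−M(12): 8 → I
N(13)−Q(16): -3≡23 → X
I(8)−M(12): -4≡22 → W
Y(24)−Q(16): 8 → I
L(11)−M(12): -1≡25 → Z
L(11)−Q(16): -5≡21 → V
L(11)−M(12): -1≡25 → Z
X(23)−Q(16): 7 → H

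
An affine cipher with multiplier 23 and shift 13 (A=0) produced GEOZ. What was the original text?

LDRW

The inverse of 23 mod 26 is 17, since 23·17=391≡1. Apply D(y)=17·(y−13) mod 26:
G(6): 17·(6−13)=-119≡11 → L
E(4): 17·(4−13)=-153≡3 → D
O(14): 17·(14−13)=17 → R
Z(25): 17·(25−13)=204≡22 → W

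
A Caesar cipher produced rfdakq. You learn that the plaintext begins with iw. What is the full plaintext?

From the crib: r(17)−i(8)=9, so the shift is 9.
Subtract 9 from each ciphertext letter:
r(17): 17−9=8 → i
f(5): 5−9=-4≡22 → w
d(3): 3−9=-6≡20 → u
a(0): 0−9=-9≡17 → r
k(10): 10−9=1 → b
q(16): 16−9=7 → h

iwurbh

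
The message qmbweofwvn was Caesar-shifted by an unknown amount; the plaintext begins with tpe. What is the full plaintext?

From the crib: q(16)−t(19)=-3≡23, so the shift is 23.
Subtract 23 from each ciphertext letter:
q(16): 16−23=-7≡19 → t
m(12): 12−23=-11≡15 → p
b(1): 1−23=-22≡4 → e
w(22): 22−23=-1≡25 → z
e(4): 4−23=-19≡7 → h
o(14): 14−23=-9≡17 → r
f(5): 5−23=-18≡8 → i
w(22): 22−23=-1≡25 → z
v(21): 21−23=-2≡24 → y
n(13): 13−23=-10≡16 → q

tpezhrizyq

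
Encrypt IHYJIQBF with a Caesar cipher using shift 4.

MLCNMUFJ

I(8): 8+4=12 → M
H(7): 7+4=11 → L
Y(24): 24+4=28≡2 → C
J(9): 9+4=13 → N
I(8): 8+4=12 → M
Q(16): 16+4=20 → U
B(1): 1+4=5 → F
F(5): 5+4=9 → J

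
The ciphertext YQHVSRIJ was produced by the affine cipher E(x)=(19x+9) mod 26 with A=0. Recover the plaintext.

The inverse of 19 mod 26 is 11, since 19·11=209≡1. Apply D(y)=11·(y−9) mod 26:
Y(24): 11·(24−9)=165≡9 → J
Q(16): 11·(16−9)=77≡25 → Z
H(7): 11·(7−9)=-22≡4 → E
V(21): 11·(21−9)=132≡2 → C
S(18): 11·(18−9)=99≡21 → V
R(17): 11·(17−9)=88≡10 → K
I(8): 11·(8−9)=-11≡15 → P
J(9): 11·(9−9)=0 → A

JZECVKPA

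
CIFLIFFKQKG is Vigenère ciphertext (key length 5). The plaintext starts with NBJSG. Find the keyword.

Subtract each crib letter from the matching ciphertext letter (mod 26):
C(2)−N(13)=-11≡15 → P
I(8)−B(1)=7 → H
F(5)−J(9)=-4≡22 → W
L(11)−S(18)=-7≡19 → T
I(8)−G(6)=2 → C

PHWTC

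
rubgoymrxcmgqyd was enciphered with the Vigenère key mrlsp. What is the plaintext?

Repeat the key across the ciphertext: mrlspmrlspmrlsp
r(17)−m(12): 5 → f
u(20)−r(17): 3 → d
b(1)−l(11): -10≡16 → q
g(6)−s(18): -12≡14 → o
o(14)−p(15): -1≡25 → z
y(24)−m(12): 12 → m
m(12)−r(17): -5≡21 → v
r(17)−l(11): 6 → g
x(23)−s(18): 5 → f
c(2)−p(15): -13≡13 → n
m(12)−m(12): 0 → a
g(6)−r(17): -11≡15 → p
q(16)−l(11): 5 → f
y(24)−s(18): 6 → g
d(3)−p(15): -12≡14 → o

fdqozmvgfnapfgo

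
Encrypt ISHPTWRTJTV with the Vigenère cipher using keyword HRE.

PJLWKAYKNAM

Repeat the key across the message: HREHREHREHR
I(8)+H(7): 15 → P
S(18)+R(17): 35≡9 → J
H(7)+E(4): 11 → L
P(15)+H(7): 22 → W
T(19)+R(17): 36≡10 → K
W(22)+E(4): 26≡0 → A
R(17)+H(7): 24 → Y
T(19)+R(17): 36≡10 → K
J(9)+E(4): 13 → N
T(19)+H(7): 26≡0 → A
V(21)+R(17): 38≡12 → M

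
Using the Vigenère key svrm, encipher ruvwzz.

jpmiru

Repeat the key across the message: svrmsv
r(17)+s(18): 35≡9 → j
u(20)+v(21): 41≡15 → p
v(21)+r(17): 38≡12 → m
w(22)+m(12): 34≡8 → i
z(25)+s(18): 43≡17 → r
z(25)+v(21): 46≡20 → u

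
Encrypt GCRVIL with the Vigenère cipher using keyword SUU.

Repeat the key across the message: SUUSUU
G(6)+S(18): 24 → Y
C(2)+U(20): 22 → W
R(17)+U(20): 37≡11 → L
V(21)+S(18): 39≡13 → N
I(8)+U(20): 28≡2 → C
L(11)+U(20): 31≡5 → F

YWLNCF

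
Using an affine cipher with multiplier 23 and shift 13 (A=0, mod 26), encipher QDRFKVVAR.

REOYJCCNO

Q(16): 23·16+13=381≡17 → R
D(3): 23·3+13=82≡4 → E
R(17): 23·17+13=404≡14 → O
F(5): 23·5+13=128≡24 → Y
K(10): 23·10+13=243≡9 → J
V(21): 23·21+13=496≡2 → C
V(21): 23·21+13=496≡2 → C
A(0): 23·0+13=13 → N
R(17): 23·17+13=404≡14 → O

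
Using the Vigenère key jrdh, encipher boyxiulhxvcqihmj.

kfberloogmfxrypq

Repeat the key across the message: jrdhjrdhjrdhjrdh
b(1)+j(9): 10 → k
o(14)+r(17): 31≡5 → f
y(24)+d(3): 27≡1 → b
x(23)+h(7): 30≡4 → e
i(8)+j(9): 17 → r
u(20)+r(17): 37≡11 → l
l(11)+d(3): 14 → o
h(7)+h(7): 14 → o
x(23)+j(9): 32≡6 → g
v(21)+r(17): 38≡12 → m
c(2)+d(3): 5 → f
q(16)+h(7): 23 → x
i(8)+j(9): 17 → r
h(7)+r(17): 24 → y
m(12)+d(3): 15 → p
j(9)+h(7): 16 → q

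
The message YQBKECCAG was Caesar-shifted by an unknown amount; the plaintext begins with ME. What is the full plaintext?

From the crib: Y(24)−M(12)=12, so the shift is 12.
Subtract 12 from each ciphertext letter:
Y(24): 24−12=12 → M
Q(16): 16−12=4 → E
B(1): 1−12=-11≡15 → P
K(10): 10−12=-2≡24 → Y
E(4): 4−12=-8≡18 → S
C(2): 2−12=-10≡16 → Q
C(2): 2−12=-10≡16 → Q
A(0): 0−12=-12≡14 → O
G(6): 6−12=-6≡20 → U

MEPYSQQOU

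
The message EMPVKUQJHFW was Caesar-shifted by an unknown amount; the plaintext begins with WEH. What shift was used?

From the crib: E(4)−W(22)=-18≡8, so the shift is 8.

8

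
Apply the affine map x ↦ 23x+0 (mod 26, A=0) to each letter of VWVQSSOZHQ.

V(21): 23·21+0=483≡15 → P
W(22): 23·22+0=506≡12 → M
V(21): 23·21+0=483≡15 → P
Q(16): 23·16+0=368≡4 → E
S(18): 23·18+0=414≡24 → Y
S(18): 23·18+0=414≡24 → Y
O(14): 23·14+0=322≡10 → K
Z(25): 23·25+0=575≡3 → D
H(7): 23·7+0=161≡5 → F
Q(16): 23·16+0=368≡4 → E

PMPEYYKDFE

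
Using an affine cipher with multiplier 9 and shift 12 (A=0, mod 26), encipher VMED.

TQWN

V(21): 9·21+12=201≡19 → T
M(12): 9·12+12=120≡16 → Q
E(4): 9·4+12=48≡22 → W
D(3): 9·3+12=39≡13 → N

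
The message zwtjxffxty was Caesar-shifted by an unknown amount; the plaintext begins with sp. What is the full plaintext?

spmcqyyqmr

From the crib: z(25)−s(18)=7, so the shift is 7.
Subtract 7 from each ciphertext letter:
z(25): 25−7=18 → s
w(22): 22−7=15 → p
t(19): 19−7=12 → m
j(9): 9−7=2 → c
x(23): 23−7=16 → q
f(5): 5−7=-2≡24 → y
f(5): 5−7=-2≡24 → y
x(23): 23−7=16 → q
t(19): 19−7=12 → m
y(24): 24−7=17 → r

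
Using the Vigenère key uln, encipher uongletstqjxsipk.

ozaawrndgkukmtce

Repeat the key across the message: ulnulnulnulnulnu
u(20)+u(20): 40≡14 → o
o(14)+l(11): 25 → z
n(13)+n(13): 26≡0 → a
g(6)+u(20): 26≡0 → a
l(11)+l(11): 22 → w
e(4)+n(13): 17 → r
t(19)+u(20): 39≡13 → n
s(18)+l(11): 29≡3 → d
t(19)+n(13): 32≡6 → g
q(16)+u(20): 36≡10 → k
j(9)+l(11): 20 → u
x(23)+n(13): 36≡10 → k
s(18)+u(20): 38≡12 → m
i(8)+l(11): 19 → t
p(15)+n(13): 28≡2 → c
k(10)+u(20): 30≡4 → e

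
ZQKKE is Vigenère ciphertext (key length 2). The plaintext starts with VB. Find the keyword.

Subtract each crib letter from the matching ciphertext letter (mod 26):
Z(25)−V(21)=4 → E
Q(16)−B(1)=15 → P

EP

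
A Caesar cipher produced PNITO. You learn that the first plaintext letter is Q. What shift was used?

From the crib: P(15)−Q(16)=-1≡25, so the shift is 25.

25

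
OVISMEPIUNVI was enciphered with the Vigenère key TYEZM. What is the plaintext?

VXETALREVBCK

Repeat the key across the ciphertext: TYEZMTYEZMTY
O(14)−T(19): -5≡21 → V
V(21)−Y(24): -3≡23 → X
I(8)−E(4): 4 → E
S(18)−Z(25): -7≡19 → T
M(12)−M(12): 0 → A
E(4)−T(19): -15≡11 → L
P(15)−Y(24): -9≡17 → R
I(8)−E(4): 4 → E
U(20)−Z(25): -5≡21 → V
N(13)−M(12): 1 → B
V(21)−T(19): 2 → C
I(8)−Y(24): -16≡10 → K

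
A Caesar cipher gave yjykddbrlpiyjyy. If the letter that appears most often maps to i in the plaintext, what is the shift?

16

The most frequent ciphertext letter is y (appears 5 times).
y is position 24; i is position 8.
Shift = 16.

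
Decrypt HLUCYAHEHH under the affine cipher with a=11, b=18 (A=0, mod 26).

ZXMIKWZUZZ

The inverse of 11 mod 26 is 19, since 11·19=209≡1. Apply D(y)=19·(y−18) mod 26:
H(7): 19·(7−18)=-209≡25 → Z
L(11): 19·(11−18)=-133≡23 → X
U(20): 19·(20−18)=38≡12 → M
C(2): 19·(2−18)=-304≡8 → I
Y(24): 19·(24−18)=114≡10 → K
A(0): 19·(0−18)=-342≡22 → W
H(7): 19·(7−18)=-209≡25 → Z
E(4): 19·(4−18)=-266≡20 → U
H(7): 19·(7−18)=-209≡25 → Z
H(7): 19·(7−18)=-209≡25 → Z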